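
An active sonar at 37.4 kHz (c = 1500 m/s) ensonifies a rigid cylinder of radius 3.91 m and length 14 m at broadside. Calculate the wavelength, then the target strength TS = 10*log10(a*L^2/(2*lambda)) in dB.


Step 1: lambda = c/f = 1500/37400 = 0.04011 m
Step 2: TS = 10*log10(a*L^2/(2*lambda)) = 10*log10(3.91*14^2/(2*0.04011)) = 39.8

39.8 dB


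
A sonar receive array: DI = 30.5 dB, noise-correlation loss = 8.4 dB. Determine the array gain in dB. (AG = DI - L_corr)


AG = DI - L_corr = 30.5 - 8.4 = 22.1

22.1 dB


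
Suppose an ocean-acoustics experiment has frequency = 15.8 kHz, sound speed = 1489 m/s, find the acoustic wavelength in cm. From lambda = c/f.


lambda = c/f = 1489 / 15800 = 0.0942 m = 9.42 cm

9.42 cm


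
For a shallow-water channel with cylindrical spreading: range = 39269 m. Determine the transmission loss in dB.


TL = 10*log10(39269) = 45.94

45.94 dB


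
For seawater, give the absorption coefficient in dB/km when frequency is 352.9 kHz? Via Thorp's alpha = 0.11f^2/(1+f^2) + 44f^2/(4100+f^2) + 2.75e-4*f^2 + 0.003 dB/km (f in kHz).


f^2 = 124538.41
alpha = 0.11*124538.41/(1+124538.41) + 44*124538.41/(4100+124538.41) + 2.75e-4*124538.41 + 0.003 = 76.959

76.959 dB/km


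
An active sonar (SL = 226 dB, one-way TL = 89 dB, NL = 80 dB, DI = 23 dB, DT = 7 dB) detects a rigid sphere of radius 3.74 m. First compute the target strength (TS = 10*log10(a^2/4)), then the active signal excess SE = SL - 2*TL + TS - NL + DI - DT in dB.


Step 1: TS = 10*log10(3.74^2/4) = 5.44 dB
Step 2: SE = SL - 2*TL + TS - NL + DI - DT = 226 - 2*89 + (5.44) - 80 + 23 - 7 = -10.56

-10.56 dB


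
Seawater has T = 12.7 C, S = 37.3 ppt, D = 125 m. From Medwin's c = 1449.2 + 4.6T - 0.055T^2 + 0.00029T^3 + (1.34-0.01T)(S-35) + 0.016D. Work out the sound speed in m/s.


1504.13 m/s


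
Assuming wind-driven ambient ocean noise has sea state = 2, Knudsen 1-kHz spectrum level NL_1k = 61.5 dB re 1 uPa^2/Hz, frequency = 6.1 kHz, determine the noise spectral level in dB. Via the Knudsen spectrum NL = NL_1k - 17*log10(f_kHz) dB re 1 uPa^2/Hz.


48.15 dB


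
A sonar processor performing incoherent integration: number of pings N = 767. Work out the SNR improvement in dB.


14.42 dB


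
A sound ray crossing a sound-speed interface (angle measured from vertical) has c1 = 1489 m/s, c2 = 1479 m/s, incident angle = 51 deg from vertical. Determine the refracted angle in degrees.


sin(theta2) = (c2/c1)*sin(theta1) = (1479/1489)*sin(51 deg) = 0.77193
theta2 = arcsin(0.77193) = 50.53

50.53 deg


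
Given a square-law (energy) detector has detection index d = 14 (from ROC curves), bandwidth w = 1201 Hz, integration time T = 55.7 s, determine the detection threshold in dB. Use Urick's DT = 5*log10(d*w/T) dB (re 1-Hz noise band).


12.4 dB


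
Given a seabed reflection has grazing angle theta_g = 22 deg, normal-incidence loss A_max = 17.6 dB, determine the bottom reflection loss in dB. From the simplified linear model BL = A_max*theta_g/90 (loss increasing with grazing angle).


BL = A_max * theta_g / 90 = 17.6 * 22 / 90 = 4.3

4.3 dB


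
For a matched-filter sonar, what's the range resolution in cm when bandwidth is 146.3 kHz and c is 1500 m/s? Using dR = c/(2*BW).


0.51 cm


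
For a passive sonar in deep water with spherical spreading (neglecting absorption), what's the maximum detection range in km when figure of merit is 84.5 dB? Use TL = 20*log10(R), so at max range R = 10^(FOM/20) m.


At max range FOM = TL, so 20*log10(R) = 84.5
R = 10^(84.5/20) = 16788.04 m = 16.79 km

16.79 km


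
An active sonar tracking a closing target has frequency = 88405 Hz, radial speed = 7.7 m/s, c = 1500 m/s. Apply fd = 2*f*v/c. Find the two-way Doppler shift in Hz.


fd = 2*f*v/c = 2 * 88405 * 7.7 / 1500 = 907.62

907.62 Hz


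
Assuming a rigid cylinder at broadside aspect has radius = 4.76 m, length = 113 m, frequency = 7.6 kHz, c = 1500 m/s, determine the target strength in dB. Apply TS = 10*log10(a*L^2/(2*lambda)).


lambda = 1500/7600 = 0.19737 m
TS = 10*log10(4.76*113^2/(2*0.19737)) = 51.87

51.87 dB


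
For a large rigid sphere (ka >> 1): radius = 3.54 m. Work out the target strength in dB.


TS = 10*log10(3.54^2 / 4) = 10*log10(3.1329) = 4.96

4.96 dB


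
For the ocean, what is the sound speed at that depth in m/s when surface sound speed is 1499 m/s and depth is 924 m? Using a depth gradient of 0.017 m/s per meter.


c = 1499 + 0.017 * 924 = 1514.708

1514.708 m/s


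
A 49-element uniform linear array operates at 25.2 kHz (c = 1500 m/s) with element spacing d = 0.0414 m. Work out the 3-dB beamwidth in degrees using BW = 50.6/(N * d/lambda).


Step 1: lambda = 1500/25200 = 0.05952 m
Step 2: d/lambda = 0.0414/0.05952 = 0.6956
Step 3: BW = 50.6/(N * d/lambda) = 50.6/(49 * 0.6956) = 1.48

1.48 deg


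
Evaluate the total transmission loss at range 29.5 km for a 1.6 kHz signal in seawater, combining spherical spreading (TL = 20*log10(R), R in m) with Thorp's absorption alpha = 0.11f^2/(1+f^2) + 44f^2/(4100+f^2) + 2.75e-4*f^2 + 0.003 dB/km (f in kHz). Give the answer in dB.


Step 1 (Thorp): alpha = 0.11*2.56/(1+2.56) + 44*2.56/(4100+2.56) + 2.75e-4*2.56 + 0.003 = 0.1103 dB/km
Step 2: TL_spread = 20*log10(29500) = 89.4 dB
Step 3: TL_abs = alpha*R = 0.1103 * 29.5 = 3.25 dB
Step 4: TL_total = 89.4 + 3.25 = 92.65

92.65 dB


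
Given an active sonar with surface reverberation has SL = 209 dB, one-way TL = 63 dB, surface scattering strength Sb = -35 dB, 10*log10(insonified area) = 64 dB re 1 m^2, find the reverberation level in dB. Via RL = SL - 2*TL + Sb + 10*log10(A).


112 dB


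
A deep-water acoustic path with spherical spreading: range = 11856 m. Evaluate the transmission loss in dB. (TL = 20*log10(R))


81.48 dB


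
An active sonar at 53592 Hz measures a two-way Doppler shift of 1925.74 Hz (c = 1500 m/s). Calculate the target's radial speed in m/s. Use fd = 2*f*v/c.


26.95 m/s


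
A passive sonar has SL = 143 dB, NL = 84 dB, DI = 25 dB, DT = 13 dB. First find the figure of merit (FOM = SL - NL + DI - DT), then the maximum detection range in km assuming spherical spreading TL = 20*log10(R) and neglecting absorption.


Step 1: FOM = SL - NL + DI - DT = 143 - 84 + 25 - 13 = 71 dB
Step 2: at max range FOM = TL = 20*log10(R), so R = 10^(71/20) = 3548.13 m = 3.55 km

3.55 km


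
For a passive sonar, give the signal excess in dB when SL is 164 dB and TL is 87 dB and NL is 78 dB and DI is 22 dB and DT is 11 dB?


SE = SL - TL - NL + DI - DT = 164 - 87 - 78 + 22 - 11 = 10

10 dB


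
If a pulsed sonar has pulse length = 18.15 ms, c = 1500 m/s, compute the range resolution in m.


dR = c*tau/2 = 1500 * 18.15e-3 / 2 = 13.6125

13.6125 m


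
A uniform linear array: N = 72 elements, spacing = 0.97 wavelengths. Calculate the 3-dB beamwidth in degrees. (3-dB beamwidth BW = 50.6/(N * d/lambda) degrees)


0.72 deg


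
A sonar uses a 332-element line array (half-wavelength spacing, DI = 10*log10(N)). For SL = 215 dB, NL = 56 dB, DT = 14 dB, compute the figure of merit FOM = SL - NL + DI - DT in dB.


170.21 dB


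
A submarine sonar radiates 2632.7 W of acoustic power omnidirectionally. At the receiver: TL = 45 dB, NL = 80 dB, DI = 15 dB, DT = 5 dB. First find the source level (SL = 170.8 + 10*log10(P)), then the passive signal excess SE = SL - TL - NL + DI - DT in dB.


Step 1: SL = 170.8 + 10*log10(2632.7) = 205.0 dB
Step 2: SE = SL - TL - NL + DI - DT = 205.0 - 45 - 80 + 15 - 5 = 90.0

90.0 dB


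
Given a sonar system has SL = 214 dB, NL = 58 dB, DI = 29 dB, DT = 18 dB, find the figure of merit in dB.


FOM = SL - NL + DI - DT = 214 - 58 + 29 - 18 = 167

167 dB


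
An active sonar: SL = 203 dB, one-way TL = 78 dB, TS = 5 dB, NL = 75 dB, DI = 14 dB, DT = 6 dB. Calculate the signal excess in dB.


SE = SL - 2*TL + TS - NL + DI - DT = 203 - 2*78 + (5) - 75 + 14 - 6 = -15

-15 dB


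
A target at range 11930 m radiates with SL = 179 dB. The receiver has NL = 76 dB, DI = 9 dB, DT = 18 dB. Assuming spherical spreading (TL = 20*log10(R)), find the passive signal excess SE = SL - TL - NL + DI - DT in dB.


12.47 dB


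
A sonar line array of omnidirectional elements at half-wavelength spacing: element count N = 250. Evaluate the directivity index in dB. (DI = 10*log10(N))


DI = 10*log10(250) = 23.98

23.98 dB


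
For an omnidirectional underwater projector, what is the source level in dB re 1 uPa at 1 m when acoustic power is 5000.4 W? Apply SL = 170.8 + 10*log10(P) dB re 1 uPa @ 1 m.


SL = 170.8 + 10*log10(5000.4) = 170.8 + 36.99 = 207.79

207.79 dB


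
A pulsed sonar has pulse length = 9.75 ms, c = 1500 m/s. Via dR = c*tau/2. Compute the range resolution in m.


dR = c*tau/2 = 1500 * 9.75e-3 / 2 = 7.3125

7.3125 m


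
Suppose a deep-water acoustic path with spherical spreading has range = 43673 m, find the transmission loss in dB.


TL = 20*log10(43673) = 92.8

92.8 dB


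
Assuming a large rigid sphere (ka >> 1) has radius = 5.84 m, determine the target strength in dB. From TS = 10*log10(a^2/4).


TS = 10*log10(5.84^2 / 4) = 10*log10(8.5264) = 9.31

9.31 dB


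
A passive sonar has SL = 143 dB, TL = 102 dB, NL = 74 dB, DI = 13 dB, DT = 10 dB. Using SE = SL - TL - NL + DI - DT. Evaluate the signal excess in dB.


SE = SL - TL - NL + DI - DT = 143 - 102 - 74 + 13 - 10 = -30

-30 dB


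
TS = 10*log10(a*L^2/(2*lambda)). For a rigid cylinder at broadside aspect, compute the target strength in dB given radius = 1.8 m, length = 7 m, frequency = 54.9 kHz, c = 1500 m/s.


lambda = 1500/54900 = 0.02732 m
TS = 10*log10(1.8*7^2/(2*0.02732)) = 32.08

32.08 dB


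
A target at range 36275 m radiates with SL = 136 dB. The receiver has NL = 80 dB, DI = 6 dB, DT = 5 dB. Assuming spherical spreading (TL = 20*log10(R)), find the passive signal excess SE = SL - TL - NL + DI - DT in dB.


Step 1: TL = 20*log10(36275) = 91.19 dB
Step 2: SE = 136 - 91.19 - 80 + 6 - 5 = -34.19

-34.19 dB


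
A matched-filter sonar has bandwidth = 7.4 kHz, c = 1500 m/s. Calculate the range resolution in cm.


dR = c/(2*BW) = 1500 / (2 * 7.4e3) = 0.1014 m = 10.14 cm

10.14 cm


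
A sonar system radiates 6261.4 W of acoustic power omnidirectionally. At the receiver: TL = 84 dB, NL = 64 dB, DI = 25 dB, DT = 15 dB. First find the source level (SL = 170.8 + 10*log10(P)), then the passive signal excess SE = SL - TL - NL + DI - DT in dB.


Step 1: SL = 170.8 + 10*log10(6261.4) = 208.77 dB
Step 2: SE = SL - TL - NL + DI - DT = 208.77 - 84 - 64 + 25 - 15 = 70.77

70.77 dB


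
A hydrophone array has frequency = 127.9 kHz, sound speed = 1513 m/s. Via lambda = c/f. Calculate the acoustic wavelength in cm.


lambda = c/f = 1513 / 127900 = 0.0118 m = 1.18 cm

1.18 cm


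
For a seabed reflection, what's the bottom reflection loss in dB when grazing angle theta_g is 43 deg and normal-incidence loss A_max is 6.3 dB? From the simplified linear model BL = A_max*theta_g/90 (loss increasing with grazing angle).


BL = A_max * theta_g / 90 = 6.3 * 43 / 90 = 3.01

3.01 dB


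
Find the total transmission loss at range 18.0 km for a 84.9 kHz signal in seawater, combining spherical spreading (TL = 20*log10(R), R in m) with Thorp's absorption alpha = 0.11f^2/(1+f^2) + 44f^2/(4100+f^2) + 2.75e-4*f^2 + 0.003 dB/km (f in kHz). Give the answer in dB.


627.66 dB


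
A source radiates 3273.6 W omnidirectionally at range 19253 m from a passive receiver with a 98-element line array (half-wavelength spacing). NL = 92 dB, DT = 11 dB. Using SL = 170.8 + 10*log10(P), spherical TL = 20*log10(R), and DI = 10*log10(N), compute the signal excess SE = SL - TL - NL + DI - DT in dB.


Step 1: SL = 170.8 + 10*log10(3273.6) = 205.95 dB
Step 2: TL = 20*log10(19253) = 85.69 dB
Step 3: DI = 10*log10(98) = 19.91 dB
Step 4: SE = SL - TL - NL + DI - DT = 205.95 - 85.69 - 92 + 19.91 - 11 = 37.17

37.17 dB


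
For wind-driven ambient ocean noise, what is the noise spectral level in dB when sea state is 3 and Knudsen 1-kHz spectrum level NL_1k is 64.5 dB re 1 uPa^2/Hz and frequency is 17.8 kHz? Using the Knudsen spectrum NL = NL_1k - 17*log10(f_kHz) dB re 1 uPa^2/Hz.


NL = NL_1k - 17*log10(f_kHz) = 64.5 - 17*log10(17.8) = 64.5 - (21.26) = 43.24

43.24 dB


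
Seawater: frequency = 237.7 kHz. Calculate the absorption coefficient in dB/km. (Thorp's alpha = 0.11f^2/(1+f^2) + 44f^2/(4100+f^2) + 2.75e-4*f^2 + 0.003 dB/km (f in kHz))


f^2 = 56501.29
alpha = 0.11*56501.29/(1+56501.29) + 44*56501.29/(4100+56501.29) + 2.75e-4*56501.29 + 0.003 = 56.674

56.674 dB/km


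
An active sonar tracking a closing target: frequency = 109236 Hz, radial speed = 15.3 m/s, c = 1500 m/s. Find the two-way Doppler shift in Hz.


fd = 2*f*v/c = 2 * 109236 * 15.3 / 1500 = 2228.41

2228.41 Hz


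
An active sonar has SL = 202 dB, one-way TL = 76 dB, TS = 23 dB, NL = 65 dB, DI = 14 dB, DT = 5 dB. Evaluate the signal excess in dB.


SE = SL - 2*TL + TS - NL + DI - DT = 202 - 2*76 + (23) - 65 + 14 - 5 = 17

17 dB


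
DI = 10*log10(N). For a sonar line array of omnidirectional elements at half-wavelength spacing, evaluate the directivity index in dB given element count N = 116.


20.64 dB


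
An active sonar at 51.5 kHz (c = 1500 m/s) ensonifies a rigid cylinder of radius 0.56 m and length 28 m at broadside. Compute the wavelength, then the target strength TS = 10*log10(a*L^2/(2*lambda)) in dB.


Step 1: lambda = c/f = 1500/51500 = 0.02913 m
Step 2: TS = 10*log10(a*L^2/(2*lambda)) = 10*log10(0.56*28^2/(2*0.02913)) = 38.77

38.77 dB


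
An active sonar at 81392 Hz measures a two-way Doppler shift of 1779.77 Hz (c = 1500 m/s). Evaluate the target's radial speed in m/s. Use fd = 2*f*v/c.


From fd = 2*f*v/c, v = c*fd/(2*f) = 1500 * 1779.77 / (2*81392) = 16.4

16.4 m/s


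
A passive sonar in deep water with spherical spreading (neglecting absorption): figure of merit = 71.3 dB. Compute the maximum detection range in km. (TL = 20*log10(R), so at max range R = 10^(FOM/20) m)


At max range FOM = TL, so 20*log10(R) = 71.3
R = 10^(71.3/20) = 3672.82 m = 3.67 km

3.67 km


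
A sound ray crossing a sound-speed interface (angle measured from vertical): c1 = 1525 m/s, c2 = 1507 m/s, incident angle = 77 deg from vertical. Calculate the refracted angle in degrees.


74.34 deg


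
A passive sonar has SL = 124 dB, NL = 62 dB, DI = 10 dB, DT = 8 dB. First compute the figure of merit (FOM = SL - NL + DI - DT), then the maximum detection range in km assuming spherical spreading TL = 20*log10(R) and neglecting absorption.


Step 1: FOM = SL - NL + DI - DT = 124 - 62 + 10 - 8 = 64 dB
Step 2: at max range FOM = TL = 20*log10(R), so R = 10^(64/20) = 1584.89 m = 1.58 km

1.58 km


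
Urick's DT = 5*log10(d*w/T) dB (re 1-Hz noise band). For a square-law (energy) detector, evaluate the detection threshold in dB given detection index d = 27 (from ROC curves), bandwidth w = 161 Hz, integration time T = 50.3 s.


DT = 5*log10(d*w/T) = 5*log10(27 * 161 / 50.3) = 5*log10(86.42) = 9.68

9.68 dB


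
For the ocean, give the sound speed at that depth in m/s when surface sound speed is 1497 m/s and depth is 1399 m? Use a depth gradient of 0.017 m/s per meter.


c = 1497 + 0.017 * 1399 = 1520.783

1520.783 m/s


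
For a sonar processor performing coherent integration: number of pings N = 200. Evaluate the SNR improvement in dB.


Gain = 10*log10(200) = 23.01

23.01 dB


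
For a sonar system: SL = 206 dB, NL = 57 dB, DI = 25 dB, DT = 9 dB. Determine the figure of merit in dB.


165 dB


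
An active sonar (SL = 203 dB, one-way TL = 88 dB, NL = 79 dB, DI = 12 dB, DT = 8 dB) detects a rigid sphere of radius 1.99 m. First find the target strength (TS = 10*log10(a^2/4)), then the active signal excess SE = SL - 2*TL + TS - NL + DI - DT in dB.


Step 1: TS = 10*log10(1.99^2/4) = -0.04 dB
Step 2: SE = SL - 2*TL + TS - NL + DI - DT = 203 - 2*88 + (-0.04) - 79 + 12 - 8 = -48.04

-48.04 dB


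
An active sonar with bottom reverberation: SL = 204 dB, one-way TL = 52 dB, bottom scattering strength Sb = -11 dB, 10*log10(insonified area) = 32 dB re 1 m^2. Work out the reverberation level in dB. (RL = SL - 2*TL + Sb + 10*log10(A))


RL = SL - 2*TL + Sb + 10*log10(A) = 204 - 2*52 + (-11) + 32 = 121

121 dB


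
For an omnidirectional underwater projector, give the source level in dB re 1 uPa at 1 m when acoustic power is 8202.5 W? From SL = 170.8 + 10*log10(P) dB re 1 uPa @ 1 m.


SL = 170.8 + 10*log10(8202.5) = 170.8 + 39.14 = 209.94

209.94 dB


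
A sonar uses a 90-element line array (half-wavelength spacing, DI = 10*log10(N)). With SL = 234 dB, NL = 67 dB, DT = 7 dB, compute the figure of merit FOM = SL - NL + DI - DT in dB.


179.54 dB


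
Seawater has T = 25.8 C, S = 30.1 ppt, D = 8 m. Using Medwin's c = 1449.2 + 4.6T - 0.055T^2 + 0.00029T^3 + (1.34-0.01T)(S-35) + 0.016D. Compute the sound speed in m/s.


c = 1449.2 + 4.6*25.8 - 0.055*25.8^2 + 0.00029*25.8^3 + (1.34 - 0.01*25.8)*(30.1 - 35) + 0.016*8 = 1531.08

1531.08 m/s


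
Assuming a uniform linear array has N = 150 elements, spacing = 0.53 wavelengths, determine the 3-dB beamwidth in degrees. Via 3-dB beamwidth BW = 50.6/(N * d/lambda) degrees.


BW = 50.6 / (150 * 0.53) = 50.6 / 79.5 = 0.64

0.64 deg


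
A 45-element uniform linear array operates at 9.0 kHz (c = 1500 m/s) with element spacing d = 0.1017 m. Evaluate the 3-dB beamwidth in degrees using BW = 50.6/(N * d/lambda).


Step 1: lambda = 1500/9000 = 0.16667 m
Step 2: d/lambda = 0.1017/0.16667 = 0.6102
Step 3: BW = 50.6/(N * d/lambda) = 50.6/(45 * 0.6102) = 1.84

1.84 deg


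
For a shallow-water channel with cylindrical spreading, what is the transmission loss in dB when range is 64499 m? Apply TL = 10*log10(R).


48.1 dB


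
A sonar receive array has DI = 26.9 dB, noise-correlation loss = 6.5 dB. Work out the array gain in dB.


AG = DI - L_corr = 26.9 - 6.5 = 20.4

20.4 dB


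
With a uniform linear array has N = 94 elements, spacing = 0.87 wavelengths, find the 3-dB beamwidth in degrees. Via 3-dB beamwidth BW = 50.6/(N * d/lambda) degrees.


0.62 deg


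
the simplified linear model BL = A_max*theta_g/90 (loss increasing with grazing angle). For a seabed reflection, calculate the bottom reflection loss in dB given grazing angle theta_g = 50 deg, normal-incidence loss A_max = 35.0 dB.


BL = A_max * theta_g / 90 = 35.0 * 50 / 90 = 19.44

19.44 dB


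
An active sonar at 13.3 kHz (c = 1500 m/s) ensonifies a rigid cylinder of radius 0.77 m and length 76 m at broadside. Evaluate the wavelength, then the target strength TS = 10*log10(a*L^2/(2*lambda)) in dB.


Step 1: lambda = c/f = 1500/13300 = 0.11278 m
Step 2: TS = 10*log10(a*L^2/(2*lambda)) = 10*log10(0.77*76^2/(2*0.11278)) = 42.95

42.95 dB


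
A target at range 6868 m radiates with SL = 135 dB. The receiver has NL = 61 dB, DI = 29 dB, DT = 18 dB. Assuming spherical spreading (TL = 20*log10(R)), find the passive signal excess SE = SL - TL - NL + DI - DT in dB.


8.26 dB


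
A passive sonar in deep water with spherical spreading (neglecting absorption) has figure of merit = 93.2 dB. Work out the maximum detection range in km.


45.71 km


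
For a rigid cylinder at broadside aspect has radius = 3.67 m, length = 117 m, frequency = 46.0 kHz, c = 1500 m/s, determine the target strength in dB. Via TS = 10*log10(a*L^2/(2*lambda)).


58.87 dB


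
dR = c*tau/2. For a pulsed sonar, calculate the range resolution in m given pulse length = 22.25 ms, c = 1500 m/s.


16.6875 m


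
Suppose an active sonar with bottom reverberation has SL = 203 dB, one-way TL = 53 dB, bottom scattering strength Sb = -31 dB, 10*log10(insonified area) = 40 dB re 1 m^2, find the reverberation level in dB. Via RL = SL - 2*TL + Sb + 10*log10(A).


106 dB


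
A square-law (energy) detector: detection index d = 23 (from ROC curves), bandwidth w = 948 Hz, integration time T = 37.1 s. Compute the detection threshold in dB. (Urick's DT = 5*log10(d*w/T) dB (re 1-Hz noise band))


13.85 dB


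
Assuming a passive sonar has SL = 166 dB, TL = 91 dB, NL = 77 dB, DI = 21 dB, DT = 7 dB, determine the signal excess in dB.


SE = SL - TL - NL + DI - DT = 166 - 91 - 77 + 21 - 7 = 12

12 dB


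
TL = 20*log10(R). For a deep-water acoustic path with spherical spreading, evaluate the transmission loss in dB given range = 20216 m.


86.11 dB


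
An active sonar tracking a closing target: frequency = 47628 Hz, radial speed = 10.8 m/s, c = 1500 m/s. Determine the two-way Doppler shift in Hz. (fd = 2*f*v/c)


fd = 2*f*v/c = 2 * 47628 * 10.8 / 1500 = 685.84

685.84 Hz


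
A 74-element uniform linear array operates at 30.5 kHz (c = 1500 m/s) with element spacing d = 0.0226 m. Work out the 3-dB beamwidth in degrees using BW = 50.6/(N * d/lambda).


Step 1: lambda = 1500/30500 = 0.04918 m
Step 2: d/lambda = 0.0226/0.04918 = 0.4595
Step 3: BW = 50.6/(N * d/lambda) = 50.6/(74 * 0.4595) = 1.49

1.49 deg


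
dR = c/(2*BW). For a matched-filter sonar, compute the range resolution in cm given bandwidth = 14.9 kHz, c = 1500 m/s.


dR = c/(2*BW) = 1500 / (2 * 14.9e3) = 0.0503 m = 5.03 cm

5.03 cm


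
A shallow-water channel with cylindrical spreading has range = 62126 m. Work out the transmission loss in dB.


TL = 10*log10(62126) = 47.93

47.93 dB


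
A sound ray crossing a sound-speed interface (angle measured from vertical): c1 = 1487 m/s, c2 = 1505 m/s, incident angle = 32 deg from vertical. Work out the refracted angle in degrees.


sin(theta2) = (c2/c1)*sin(theta1) = (1505/1487)*sin(32 deg) = 0.53633
theta2 = arcsin(0.53633) = 32.43

32.43 deg


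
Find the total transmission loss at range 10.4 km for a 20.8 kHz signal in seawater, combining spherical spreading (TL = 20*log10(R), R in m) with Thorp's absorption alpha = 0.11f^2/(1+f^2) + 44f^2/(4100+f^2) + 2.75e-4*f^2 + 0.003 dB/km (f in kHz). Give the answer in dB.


126.43 dB


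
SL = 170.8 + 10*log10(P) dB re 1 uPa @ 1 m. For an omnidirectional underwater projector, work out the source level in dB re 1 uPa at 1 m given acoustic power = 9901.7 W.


SL = 170.8 + 10*log10(9901.7) = 170.8 + 39.96 = 210.76

210.76 dB


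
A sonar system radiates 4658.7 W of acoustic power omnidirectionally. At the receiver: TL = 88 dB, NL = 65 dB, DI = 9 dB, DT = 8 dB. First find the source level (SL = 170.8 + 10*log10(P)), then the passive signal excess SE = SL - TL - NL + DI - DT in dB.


Step 1: SL = 170.8 + 10*log10(4658.7) = 207.48 dB
Step 2: SE = SL - TL - NL + DI - DT = 207.48 - 88 - 65 + 9 - 8 = 55.48

55.48 dB


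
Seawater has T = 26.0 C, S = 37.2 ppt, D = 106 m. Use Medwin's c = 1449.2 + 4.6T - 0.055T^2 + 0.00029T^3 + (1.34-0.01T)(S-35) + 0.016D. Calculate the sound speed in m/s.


1540.79 m/s


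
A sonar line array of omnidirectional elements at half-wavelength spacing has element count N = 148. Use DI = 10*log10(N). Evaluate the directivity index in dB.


DI = 10*log10(148) = 21.7

21.7 dB


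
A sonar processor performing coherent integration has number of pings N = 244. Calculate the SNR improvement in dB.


Gain = 10*log10(244) = 23.87

23.87 dB


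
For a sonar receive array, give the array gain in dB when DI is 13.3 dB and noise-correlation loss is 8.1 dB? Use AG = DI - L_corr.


5.2 dB


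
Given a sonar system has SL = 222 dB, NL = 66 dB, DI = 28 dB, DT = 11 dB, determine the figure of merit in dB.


FOM = SL - NL + DI - DT = 222 - 66 + 28 - 11 = 173

173 dB


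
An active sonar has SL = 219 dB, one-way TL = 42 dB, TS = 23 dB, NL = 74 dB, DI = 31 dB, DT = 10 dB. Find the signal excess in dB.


SE = SL - 2*TL + TS - NL + DI - DT = 219 - 2*42 + (23) - 74 + 31 - 10 = 105

105 dB


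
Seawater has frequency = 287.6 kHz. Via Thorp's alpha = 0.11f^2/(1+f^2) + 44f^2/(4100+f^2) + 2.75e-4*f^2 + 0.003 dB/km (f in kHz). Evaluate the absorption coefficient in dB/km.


64.781 dB/km


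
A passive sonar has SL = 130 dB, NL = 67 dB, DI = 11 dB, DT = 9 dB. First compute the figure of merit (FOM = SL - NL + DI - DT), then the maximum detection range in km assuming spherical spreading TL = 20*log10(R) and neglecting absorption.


Step 1: FOM = SL - NL + DI - DT = 130 - 67 + 11 - 9 = 65 dB
Step 2: at max range FOM = TL = 20*log10(R), so R = 10^(65/20) = 1778.28 m = 1.78 km

1.78 km


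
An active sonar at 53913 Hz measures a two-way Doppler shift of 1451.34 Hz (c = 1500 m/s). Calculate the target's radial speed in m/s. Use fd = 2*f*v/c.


20.19 m/s


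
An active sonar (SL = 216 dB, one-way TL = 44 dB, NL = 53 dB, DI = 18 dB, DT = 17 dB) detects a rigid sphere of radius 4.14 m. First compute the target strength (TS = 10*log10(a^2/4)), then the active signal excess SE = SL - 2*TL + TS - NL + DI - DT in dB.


Step 1: TS = 10*log10(4.14^2/4) = 6.32 dB
Step 2: SE = SL - 2*TL + TS - NL + DI - DT = 216 - 2*44 + (6.32) - 53 + 18 - 17 = 82.32

82.32 dB


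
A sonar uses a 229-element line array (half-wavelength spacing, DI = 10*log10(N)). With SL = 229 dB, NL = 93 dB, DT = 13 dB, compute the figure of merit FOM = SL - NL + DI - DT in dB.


Step 1: DI = 10*log10(229) = 23.6 dB
Step 2: FOM = SL - NL + DI - DT = 229 - 93 + 23.6 - 13 = 146.6

146.6 dB


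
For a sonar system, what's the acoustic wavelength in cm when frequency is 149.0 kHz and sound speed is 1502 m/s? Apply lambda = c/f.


lambda = c/f = 1502 / 149000 = 0.0101 m = 1.01 cm

1.01 cm


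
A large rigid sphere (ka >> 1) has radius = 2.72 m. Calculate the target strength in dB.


TS = 10*log10(2.72^2 / 4) = 10*log10(1.8496) = 2.67

2.67 dB


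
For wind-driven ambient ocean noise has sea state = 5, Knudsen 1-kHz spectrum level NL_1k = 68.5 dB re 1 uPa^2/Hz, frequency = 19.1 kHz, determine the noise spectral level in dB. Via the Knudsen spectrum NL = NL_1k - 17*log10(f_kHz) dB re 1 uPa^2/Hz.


NL = NL_1k - 17*log10(f_kHz) = 68.5 - 17*log10(19.1) = 68.5 - (21.78) = 46.72

46.72 dB


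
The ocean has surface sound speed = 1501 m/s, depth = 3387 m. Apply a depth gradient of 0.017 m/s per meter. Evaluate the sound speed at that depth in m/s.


c = 1501 + 0.017 * 3387 = 1558.579

1558.579 m/s


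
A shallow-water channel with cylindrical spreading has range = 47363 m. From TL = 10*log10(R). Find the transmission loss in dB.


46.75 dB


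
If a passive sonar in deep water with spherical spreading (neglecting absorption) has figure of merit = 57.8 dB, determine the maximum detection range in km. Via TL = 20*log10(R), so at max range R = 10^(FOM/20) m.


0.78 km


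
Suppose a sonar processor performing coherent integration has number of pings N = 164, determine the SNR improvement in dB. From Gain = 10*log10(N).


22.15 dB


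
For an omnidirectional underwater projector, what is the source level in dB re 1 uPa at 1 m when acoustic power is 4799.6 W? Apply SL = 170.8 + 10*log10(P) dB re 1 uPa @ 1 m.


SL = 170.8 + 10*log10(4799.6) = 170.8 + 36.81 = 207.61

207.61 dB


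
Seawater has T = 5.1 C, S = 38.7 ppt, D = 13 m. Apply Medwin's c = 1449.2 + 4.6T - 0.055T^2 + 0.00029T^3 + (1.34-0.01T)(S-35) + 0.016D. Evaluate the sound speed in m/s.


c = 1449.2 + 4.6*5.1 - 0.055*5.1^2 + 0.00029*5.1^3 + (1.34 - 0.01*5.1)*(38.7 - 35) + 0.016*13 = 1476.25

1476.25 m/s


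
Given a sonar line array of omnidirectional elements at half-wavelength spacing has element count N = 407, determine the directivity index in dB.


26.1 dB


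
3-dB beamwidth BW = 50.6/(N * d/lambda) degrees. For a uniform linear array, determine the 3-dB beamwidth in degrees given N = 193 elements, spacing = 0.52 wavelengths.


BW = 50.6 / (193 * 0.52) = 50.6 / 100.36 = 0.5

0.5 deg


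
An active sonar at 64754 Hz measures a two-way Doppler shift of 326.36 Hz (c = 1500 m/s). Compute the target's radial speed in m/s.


From fd = 2*f*v/c, v = c*fd/(2*f) = 1500 * 326.36 / (2*64754) = 3.78

3.78 m/s


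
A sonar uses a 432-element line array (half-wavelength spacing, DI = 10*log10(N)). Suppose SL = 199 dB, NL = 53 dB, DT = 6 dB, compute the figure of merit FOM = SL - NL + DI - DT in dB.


166.35 dB


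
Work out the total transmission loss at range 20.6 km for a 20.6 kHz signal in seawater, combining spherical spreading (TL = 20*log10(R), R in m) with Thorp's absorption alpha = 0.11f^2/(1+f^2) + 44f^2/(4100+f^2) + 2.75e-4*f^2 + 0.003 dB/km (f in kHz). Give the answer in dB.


Step 1 (Thorp): alpha = 0.11*424.36/(1+424.36) + 44*424.36/(4100+424.36) + 2.75e-4*424.36 + 0.003 = 4.3564 dB/km
Step 2: TL_spread = 20*log10(20600) = 86.28 dB
Step 3: TL_abs = alpha*R = 4.3564 * 20.6 = 89.74 dB
Step 4: TL_total = 86.28 + 89.74 = 176.02

176.02 dB


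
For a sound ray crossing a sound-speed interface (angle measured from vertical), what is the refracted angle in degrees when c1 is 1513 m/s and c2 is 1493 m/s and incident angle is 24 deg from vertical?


23.66 deg


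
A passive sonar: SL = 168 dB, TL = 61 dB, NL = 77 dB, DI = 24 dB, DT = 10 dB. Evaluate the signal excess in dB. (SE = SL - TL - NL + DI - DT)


44 dB


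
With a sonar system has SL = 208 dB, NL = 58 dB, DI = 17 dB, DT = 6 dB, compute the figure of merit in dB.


FOM = SL - NL + DI - DT = 208 - 58 + 17 - 6 = 161

161 dB


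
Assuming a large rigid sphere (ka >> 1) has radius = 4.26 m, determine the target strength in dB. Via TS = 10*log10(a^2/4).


6.57 dB


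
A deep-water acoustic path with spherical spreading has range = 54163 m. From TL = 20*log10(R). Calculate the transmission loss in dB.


TL = 20*log10(54163) = 94.67

94.67 dB


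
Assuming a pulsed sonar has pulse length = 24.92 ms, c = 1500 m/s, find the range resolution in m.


18.69 m


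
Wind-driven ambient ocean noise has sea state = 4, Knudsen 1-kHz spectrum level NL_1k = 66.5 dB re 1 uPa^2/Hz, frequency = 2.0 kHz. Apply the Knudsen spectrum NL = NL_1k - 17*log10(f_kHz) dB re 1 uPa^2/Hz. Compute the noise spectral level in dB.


NL = NL_1k - 17*log10(f_kHz) = 66.5 - 17*log10(2.0) = 66.5 - (5.12) = 61.38

61.38 dB


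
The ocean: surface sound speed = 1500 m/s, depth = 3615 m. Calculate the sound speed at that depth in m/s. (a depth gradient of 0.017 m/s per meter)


c = 1500 + 0.017 * 3615 = 1561.455

1561.455 m/s


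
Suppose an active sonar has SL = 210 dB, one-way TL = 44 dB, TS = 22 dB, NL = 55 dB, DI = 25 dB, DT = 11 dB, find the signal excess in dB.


103 dB


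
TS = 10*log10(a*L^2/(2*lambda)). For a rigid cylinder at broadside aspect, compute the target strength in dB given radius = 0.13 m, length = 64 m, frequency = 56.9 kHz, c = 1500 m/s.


lambda = 1500/56900 = 0.02636 m
TS = 10*log10(0.13*64^2/(2*0.02636)) = 40.04

40.04 dB


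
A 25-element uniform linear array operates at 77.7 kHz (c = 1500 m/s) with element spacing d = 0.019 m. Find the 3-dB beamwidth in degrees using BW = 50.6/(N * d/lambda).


Step 1: lambda = 1500/77700 = 0.01931 m
Step 2: d/lambda = 0.019/0.01931 = 0.9839
Step 3: BW = 50.6/(N * d/lambda) = 50.6/(25 * 0.9839) = 2.06

2.06 deg


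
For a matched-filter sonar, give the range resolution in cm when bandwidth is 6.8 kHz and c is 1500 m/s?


dR = c/(2*BW) = 1500 / (2 * 6.8e3) = 0.1103 m = 11.03 cm

11.03 cm


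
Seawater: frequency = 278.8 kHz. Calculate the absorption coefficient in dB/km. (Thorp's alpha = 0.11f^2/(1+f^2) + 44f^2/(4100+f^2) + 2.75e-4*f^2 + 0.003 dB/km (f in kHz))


f^2 = 77729.44
alpha = 0.11*77729.44/(1+77729.44) + 44*77729.44/(4100+77729.44) + 2.75e-4*77729.44 + 0.003 = 63.284

63.284 dB/km


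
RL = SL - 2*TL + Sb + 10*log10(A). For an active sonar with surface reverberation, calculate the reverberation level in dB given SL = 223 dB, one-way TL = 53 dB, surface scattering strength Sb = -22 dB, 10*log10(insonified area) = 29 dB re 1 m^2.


RL = SL - 2*TL + Sb + 10*log10(A) = 223 - 2*53 + (-22) + 29 = 124

124 dB


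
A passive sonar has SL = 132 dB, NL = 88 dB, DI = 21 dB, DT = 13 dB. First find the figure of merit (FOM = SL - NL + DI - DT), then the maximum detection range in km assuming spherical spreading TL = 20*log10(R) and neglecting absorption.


Step 1: FOM = SL - NL + DI - DT = 132 - 88 + 21 - 13 = 52 dB
Step 2: at max range FOM = TL = 20*log10(R), so R = 10^(52/20) = 398.11 m = 0.4 km

0.4 km


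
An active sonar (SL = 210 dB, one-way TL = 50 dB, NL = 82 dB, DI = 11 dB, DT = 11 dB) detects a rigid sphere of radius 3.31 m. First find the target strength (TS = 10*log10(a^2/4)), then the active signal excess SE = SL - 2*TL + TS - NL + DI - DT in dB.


Step 1: TS = 10*log10(3.31^2/4) = 4.38 dB
Step 2: SE = SL - 2*TL + TS - NL + DI - DT = 210 - 2*50 + (4.38) - 82 + 11 - 11 = 32.38

32.38 dB


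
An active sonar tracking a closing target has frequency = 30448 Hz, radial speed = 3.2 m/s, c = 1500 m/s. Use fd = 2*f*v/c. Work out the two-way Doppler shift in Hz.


fd = 2*f*v/c = 2 * 30448 * 3.2 / 1500 = 129.91

129.91 Hz


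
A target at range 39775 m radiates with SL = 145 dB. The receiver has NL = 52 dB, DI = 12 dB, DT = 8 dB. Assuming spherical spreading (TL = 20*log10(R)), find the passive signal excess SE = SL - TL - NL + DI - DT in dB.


Step 1: TL = 20*log10(39775) = 91.99 dB
Step 2: SE = 145 - 91.99 - 52 + 12 - 8 = 5.01

5.01 dB


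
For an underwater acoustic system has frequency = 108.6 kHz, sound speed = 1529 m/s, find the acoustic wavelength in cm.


1.41 cm


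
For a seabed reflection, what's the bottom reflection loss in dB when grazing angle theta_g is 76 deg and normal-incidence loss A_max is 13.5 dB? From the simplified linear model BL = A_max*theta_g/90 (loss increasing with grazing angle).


11.4 dB


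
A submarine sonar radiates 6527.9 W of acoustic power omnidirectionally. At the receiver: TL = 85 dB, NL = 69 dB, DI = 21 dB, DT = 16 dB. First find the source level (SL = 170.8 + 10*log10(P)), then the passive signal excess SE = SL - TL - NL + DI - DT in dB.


Step 1: SL = 170.8 + 10*log10(6527.9) = 208.95 dB
Step 2: SE = SL - TL - NL + DI - DT = 208.95 - 85 - 69 + 21 - 16 = 59.95

59.95 dB


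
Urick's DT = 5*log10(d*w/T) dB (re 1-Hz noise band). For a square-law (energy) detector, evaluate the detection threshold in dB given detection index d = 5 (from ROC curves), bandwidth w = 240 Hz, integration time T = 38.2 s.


DT = 5*log10(d*w/T) = 5*log10(5 * 240 / 38.2) = 5*log10(31.41) = 7.49

7.49 dB


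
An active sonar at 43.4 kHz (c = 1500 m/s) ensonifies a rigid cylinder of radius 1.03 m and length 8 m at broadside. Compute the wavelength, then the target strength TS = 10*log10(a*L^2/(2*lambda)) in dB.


Step 1: lambda = c/f = 1500/43400 = 0.03456 m
Step 2: TS = 10*log10(a*L^2/(2*lambda)) = 10*log10(1.03*8^2/(2*0.03456)) = 29.79

29.79 dB


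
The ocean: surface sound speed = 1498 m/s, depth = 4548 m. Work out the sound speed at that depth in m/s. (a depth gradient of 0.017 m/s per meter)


1575.316 m/s


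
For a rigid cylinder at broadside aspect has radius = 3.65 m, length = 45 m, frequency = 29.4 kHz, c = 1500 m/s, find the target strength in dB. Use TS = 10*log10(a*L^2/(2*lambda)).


48.6 dB


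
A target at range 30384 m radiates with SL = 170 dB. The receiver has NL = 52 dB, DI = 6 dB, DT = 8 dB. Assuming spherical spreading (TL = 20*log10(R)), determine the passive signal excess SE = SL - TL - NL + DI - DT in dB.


Step 1: TL = 20*log10(30384) = 89.65 dB
Step 2: SE = 170 - 89.65 - 52 + 6 - 8 = 26.35

26.35 dB


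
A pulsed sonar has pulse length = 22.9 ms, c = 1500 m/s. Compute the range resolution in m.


dR = c*tau/2 = 1500 * 22.9e-3 / 2 = 17.175

17.175 m


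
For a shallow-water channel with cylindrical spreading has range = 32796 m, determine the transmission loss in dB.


45.16 dB


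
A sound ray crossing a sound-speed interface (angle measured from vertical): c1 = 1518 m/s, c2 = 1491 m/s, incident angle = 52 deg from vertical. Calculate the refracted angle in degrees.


sin(theta2) = (c2/c1)*sin(theta1) = (1491/1518)*sin(52 deg) = 0.77399
theta2 = arcsin(0.77399) = 50.71

50.71 deg


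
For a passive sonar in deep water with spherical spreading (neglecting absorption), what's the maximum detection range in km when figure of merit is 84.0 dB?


At max range FOM = TL, so 20*log10(R) = 84.0
R = 10^(84.0/20) = 15848.93 m = 15.85 km

15.85 km


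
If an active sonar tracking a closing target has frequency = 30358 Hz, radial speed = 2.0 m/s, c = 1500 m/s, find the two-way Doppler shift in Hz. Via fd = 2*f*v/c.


fd = 2*f*v/c = 2 * 30358 * 2.0 / 1500 = 80.95

80.95 Hz


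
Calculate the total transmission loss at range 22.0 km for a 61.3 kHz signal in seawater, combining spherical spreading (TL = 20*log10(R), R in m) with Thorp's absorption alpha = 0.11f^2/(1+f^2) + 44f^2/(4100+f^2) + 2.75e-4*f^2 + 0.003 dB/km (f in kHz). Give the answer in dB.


Step 1 (Thorp): alpha = 0.11*3757.69/(1+3757.69) + 44*3757.69/(4100+3757.69) + 2.75e-4*3757.69 + 0.003 = 22.1879 dB/km
Step 2: TL_spread = 20*log10(22000) = 86.85 dB
Step 3: TL_abs = alpha*R = 22.1879 * 22.0 = 488.13 dB
Step 4: TL_total = 86.85 + 488.13 = 574.98

574.98 dB


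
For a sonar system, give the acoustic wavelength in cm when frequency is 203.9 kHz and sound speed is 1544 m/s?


lambda = c/f = 1544 / 203900 = 0.0076 m = 0.76 cm

0.76 cm


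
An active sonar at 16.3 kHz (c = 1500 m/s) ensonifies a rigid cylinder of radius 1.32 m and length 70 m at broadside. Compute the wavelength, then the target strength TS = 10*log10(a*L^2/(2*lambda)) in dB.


Step 1: lambda = c/f = 1500/16300 = 0.09202 m
Step 2: TS = 10*log10(a*L^2/(2*lambda)) = 10*log10(1.32*70^2/(2*0.09202)) = 45.46

45.46 dB


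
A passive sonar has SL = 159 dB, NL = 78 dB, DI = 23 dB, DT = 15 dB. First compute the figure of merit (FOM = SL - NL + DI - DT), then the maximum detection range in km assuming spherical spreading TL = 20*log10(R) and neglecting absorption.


Step 1: FOM = SL - NL + DI - DT = 159 - 78 + 23 - 15 = 89 dB
Step 2: at max range FOM = TL = 20*log10(R), so R = 10^(89/20) = 28183.83 m = 28.18 km

28.18 km


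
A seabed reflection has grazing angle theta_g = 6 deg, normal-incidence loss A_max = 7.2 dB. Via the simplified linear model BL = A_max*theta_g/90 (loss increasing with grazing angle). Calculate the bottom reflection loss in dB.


BL = A_max * theta_g / 90 = 7.2 * 6 / 90 = 0.48

0.48 dB


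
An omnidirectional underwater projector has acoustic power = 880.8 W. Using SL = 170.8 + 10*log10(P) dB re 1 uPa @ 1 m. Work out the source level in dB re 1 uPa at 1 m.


200.25 dB


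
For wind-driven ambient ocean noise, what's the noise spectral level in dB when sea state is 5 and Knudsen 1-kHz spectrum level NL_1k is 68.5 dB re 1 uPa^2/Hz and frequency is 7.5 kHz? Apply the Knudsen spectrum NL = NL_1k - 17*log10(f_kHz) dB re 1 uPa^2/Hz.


53.62 dB


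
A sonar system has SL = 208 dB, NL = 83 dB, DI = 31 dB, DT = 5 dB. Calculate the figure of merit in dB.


151 dB


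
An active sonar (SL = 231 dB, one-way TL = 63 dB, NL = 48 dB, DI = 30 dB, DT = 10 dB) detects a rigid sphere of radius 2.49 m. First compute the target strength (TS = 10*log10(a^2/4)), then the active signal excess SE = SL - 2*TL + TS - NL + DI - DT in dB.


Step 1: TS = 10*log10(2.49^2/4) = 1.9 dB
Step 2: SE = SL - 2*TL + TS - NL + DI - DT = 231 - 2*63 + (1.9) - 48 + 30 - 10 = 78.9

78.9 dB


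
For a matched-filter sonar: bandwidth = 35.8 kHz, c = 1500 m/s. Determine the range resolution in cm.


dR = c/(2*BW) = 1500 / (2 * 35.8e3) = 0.0209 m = 2.09 cm

2.09 cm


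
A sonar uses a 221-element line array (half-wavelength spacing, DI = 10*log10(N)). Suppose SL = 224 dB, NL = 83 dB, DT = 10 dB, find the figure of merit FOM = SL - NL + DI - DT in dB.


154.44 dB
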